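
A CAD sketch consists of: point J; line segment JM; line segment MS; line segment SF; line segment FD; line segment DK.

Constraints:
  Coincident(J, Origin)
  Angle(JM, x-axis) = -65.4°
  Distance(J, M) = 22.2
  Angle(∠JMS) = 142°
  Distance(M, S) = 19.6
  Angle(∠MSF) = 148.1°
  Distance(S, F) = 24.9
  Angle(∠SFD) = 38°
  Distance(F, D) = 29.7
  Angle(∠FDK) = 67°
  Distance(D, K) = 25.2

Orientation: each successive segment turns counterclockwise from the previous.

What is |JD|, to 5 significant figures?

28.823

J is at the origin; JM runs at -65.4° with length 22.2, so M = (9.2414, -20.185). ∠JMS = 142.0° gives MS at -27.400° from the x-axis; with |MS| = 19.6, S = (26.643, -29.205). ∠MSF = 148.1° gives SF at 4.5000° from the x-axis; with |SF| = 24.9, F = (51.466, -27.251). ∠SFD = 38.0° gives FD at 146.50° from the x-axis; with |FD| = 29.7, D = (26.699, -10.859). Then |JD| = |D − J| = 28.823.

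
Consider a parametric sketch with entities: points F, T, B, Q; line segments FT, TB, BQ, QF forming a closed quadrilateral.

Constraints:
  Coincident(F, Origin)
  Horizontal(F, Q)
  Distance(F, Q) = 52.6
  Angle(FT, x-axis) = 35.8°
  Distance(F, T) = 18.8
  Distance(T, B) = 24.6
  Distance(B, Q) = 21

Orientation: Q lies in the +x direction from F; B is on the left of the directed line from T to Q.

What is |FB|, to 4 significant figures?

42.51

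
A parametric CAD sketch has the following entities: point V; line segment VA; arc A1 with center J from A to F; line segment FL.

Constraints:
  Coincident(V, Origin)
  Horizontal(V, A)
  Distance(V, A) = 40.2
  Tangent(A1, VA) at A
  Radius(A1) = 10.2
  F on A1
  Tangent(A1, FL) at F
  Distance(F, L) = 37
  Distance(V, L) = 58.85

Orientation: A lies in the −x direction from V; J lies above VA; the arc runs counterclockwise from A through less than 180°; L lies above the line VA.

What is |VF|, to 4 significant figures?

32.10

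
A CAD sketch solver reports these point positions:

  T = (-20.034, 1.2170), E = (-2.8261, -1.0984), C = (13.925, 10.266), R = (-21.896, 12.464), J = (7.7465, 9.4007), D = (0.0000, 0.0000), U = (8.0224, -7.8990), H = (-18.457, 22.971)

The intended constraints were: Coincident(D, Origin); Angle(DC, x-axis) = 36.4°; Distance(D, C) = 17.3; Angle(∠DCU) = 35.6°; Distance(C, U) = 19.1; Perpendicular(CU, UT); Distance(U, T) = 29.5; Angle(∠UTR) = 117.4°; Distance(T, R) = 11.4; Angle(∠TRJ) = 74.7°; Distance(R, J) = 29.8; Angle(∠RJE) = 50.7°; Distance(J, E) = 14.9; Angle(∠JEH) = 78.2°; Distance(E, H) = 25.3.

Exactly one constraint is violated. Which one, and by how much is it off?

Distance(E, H) = 25.3 — off by 3.40.

D = (0.00, 0.00) ✓; DC at 36.40° ✓; |DC| = 17.30 ✓; ∠DCU = 35.60° ✓; |CU| = 19.10 ✓; ∠(CU, UT) = 90.00° ✓; |UT| = 29.50 ✓; ∠UTR = 117.4° ✓; |TR| = 11.40 ✓; ∠TRJ = 74.70° ✓; |RJ| = 29.80 ✓; ∠RJE = 50.70° ✓; |JE| = 14.90 ✓; ∠JEH = 78.20° ✓; |EH| = 28.70 ✗.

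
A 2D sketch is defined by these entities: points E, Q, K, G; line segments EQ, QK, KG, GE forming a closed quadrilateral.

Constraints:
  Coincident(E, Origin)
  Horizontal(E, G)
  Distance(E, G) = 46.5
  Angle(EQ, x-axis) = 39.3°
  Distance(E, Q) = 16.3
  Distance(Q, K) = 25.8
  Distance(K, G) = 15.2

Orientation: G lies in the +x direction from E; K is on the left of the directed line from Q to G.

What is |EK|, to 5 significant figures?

40.376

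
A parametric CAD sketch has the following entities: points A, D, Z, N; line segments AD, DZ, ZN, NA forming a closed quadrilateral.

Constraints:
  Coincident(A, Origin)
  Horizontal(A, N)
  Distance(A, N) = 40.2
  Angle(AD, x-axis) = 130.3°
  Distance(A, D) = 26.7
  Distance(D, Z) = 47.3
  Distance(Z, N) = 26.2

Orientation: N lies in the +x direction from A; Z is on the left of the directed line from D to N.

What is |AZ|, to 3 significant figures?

38.4

Checks: |DZ| = 47.30 ✓; |ZN| = 26.20 ✓.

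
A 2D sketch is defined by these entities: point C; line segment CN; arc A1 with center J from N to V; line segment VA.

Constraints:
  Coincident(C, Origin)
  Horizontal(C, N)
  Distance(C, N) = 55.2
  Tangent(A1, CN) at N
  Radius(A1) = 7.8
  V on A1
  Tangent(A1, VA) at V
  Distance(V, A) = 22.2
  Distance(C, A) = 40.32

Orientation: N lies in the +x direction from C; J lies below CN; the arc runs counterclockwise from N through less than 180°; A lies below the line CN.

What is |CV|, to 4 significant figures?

49.27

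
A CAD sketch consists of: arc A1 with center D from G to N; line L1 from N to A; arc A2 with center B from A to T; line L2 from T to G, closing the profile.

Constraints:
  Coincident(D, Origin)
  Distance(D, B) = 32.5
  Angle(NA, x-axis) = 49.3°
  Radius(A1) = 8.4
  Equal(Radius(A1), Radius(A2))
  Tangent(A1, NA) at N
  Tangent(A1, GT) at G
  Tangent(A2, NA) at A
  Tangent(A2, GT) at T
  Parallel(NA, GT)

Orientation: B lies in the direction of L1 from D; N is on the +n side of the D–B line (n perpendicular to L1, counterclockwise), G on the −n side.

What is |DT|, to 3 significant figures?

33.6

The slot axis is L1's direction at 49.3°, so u = (cos 49.3°, sin 49.3°) = (0.652, 0.758) and n = (−sin 49.3°, cos 49.3°) = (-0.758, 0.652). D is at the origin and B lies 32.5 along u from D, so B = 32.5·u = (21.2, 24.6). Tangency of A1 to both parallel lines with radius 8.4 puts N and G at D ± 8.4·n: N = (-6.37, 5.48), G = (6.37, -5.48). Equal radii place A and T the same way about B: A = B + 8.4·n = (14.8, 30.1), T = B − 8.4·n = (27.6, 19.2). Then |DT| = |T − D| = 33.6.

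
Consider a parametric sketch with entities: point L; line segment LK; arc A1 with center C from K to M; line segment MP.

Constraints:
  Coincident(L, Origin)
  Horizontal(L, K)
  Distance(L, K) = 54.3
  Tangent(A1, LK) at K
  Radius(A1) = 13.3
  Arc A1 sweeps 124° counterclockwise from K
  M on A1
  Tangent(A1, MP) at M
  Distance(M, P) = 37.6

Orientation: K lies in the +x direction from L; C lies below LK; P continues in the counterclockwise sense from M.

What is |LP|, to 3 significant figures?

82.6

L is at the origin; L and K share the same y with |LK| = 54.3 and K on the +x side, so K = (54.3, 0.00). The tangent condition forces CK to be normal to LK, so C = K + (0, -13.3) = (54.3, -13.3). On A1, K sits at bearing 90° from C; a 124° counterclockwise sweep puts M at bearing 214°, so M = C + 13.3·(cos 214°, sin 214°) = (43.3, -20.7). Since A1 is tangent to MP there, CM ⟂ MP, so MP runs along (−sin 214°, cos 214°); with |MP| = 37.6, P = (64.3, -51.9). Then |LP| = |P − L| = 82.6.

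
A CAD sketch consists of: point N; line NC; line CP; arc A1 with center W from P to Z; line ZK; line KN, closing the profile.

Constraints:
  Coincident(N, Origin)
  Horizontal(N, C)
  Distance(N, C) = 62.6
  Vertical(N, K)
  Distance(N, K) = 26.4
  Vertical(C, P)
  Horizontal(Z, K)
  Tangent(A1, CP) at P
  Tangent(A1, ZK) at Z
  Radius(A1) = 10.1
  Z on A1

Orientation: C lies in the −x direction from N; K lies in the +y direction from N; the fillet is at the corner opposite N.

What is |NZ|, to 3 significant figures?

58.8

The virtual corner opposite N is at (-62.6, 26.4). Tangency of A1 to CP means the radius WP is perpendicular to CP and since A1 is tangent to ZK there, WZ ⟂ ZK, with radius 10.1, so the center W sits 10.1 in from both sides at W = (-52.5, 16.3). That places the tangent points at P = (-62.6, 16.3) on CP and Z = (-52.5, 26.4) on ZK. Then |NZ| = |Z − N| = 58.8.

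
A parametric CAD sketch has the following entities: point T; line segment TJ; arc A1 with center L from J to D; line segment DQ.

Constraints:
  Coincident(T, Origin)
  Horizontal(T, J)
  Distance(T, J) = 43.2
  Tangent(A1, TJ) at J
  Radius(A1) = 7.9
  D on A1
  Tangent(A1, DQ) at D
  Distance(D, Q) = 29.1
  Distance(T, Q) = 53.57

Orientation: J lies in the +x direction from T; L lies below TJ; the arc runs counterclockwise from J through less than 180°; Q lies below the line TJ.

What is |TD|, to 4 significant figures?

36.38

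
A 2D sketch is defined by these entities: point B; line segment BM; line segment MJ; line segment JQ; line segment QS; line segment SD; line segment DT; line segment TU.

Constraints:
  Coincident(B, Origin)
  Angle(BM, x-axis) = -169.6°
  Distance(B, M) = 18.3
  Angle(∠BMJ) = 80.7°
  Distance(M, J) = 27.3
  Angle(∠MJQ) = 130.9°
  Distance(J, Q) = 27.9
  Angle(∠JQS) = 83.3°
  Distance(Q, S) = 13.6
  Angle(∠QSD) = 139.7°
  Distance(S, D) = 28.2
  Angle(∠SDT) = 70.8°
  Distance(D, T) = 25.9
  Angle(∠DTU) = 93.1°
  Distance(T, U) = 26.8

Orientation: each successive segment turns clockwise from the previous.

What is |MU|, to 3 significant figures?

44.0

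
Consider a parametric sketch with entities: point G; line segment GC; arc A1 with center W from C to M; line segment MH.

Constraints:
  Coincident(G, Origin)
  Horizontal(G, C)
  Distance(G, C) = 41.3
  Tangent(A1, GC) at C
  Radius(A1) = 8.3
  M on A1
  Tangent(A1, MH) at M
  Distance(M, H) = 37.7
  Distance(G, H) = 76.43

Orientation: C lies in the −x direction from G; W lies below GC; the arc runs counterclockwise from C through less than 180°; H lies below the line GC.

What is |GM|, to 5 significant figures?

48.778

G is at the origin; G and C share the same y with |GC| = 41.3 and C on the −x side, so C = (-41.300, 0.0000). A1 meets GC tangentially, so WC is at right angles to GC, so W = C + (0, -8.3) = (-41.300, -8.3000). Since WM ⟂ MH (tangency), |WH| = √(8.3² + 37.7²) = 38.603 regardless of where M sits on A1. So H lies on both circle(G, 76.43) and circle(W, 38.603); the below-GC intersection is H = (-66.644, -37.418). M is the foot of the tangent from H: M = (-48.586, -4.3243).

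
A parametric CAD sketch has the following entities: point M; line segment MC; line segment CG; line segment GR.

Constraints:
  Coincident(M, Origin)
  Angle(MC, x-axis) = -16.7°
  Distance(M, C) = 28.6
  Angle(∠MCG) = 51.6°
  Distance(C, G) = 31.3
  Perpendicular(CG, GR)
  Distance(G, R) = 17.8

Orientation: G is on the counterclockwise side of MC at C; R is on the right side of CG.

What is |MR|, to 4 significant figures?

42.43

M is at the origin; MC runs at -16.7° with length 28.6, so C = 28.6·(cos -16.7°, sin -16.7°) = (27.39, -8.219). ∠MCG = 51.6°, so CG runs at -16.7° + (180° − 51.6°) = 111.7° from the x-axis; with |CG| = 31.3, G = C + 31.3·(cos 111.7°, sin 111.7°) = (15.82, 20.86). CG ⟂ GR; with |GR| = 17.8 on the right of CG, R = G + 17.8·(0.9291, 0.3697) = (32.36, 27.44). Then |MR| = |R − M| = 42.43.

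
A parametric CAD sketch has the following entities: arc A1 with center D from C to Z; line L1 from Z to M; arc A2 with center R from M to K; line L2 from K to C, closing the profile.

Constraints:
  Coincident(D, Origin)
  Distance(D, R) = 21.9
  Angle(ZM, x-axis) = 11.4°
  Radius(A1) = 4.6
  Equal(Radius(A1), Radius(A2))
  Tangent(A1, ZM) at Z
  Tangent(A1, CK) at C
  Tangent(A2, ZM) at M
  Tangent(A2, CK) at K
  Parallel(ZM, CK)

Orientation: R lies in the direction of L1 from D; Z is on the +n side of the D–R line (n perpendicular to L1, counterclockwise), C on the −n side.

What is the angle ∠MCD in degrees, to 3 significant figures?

67.2°

The slot axis is L1's direction at 11.4°, so u = (cos 11.4°, sin 11.4°) = (0.980, 0.198) and n = (−sin 11.4°, cos 11.4°) = (-0.198, 0.980). D is at the origin and R lies 21.9 along u from D, so R = 21.9·u = (21.5, 4.33). Tangency of A1 to both parallel lines with radius 4.6 puts Z and C at D ± 4.6·n: Z = (-0.909, 4.51), C = (0.909, -4.51). Equal radii place M and K the same way about R: M = R + 4.6·n = (20.6, 8.84), K = R − 4.6·n = (22.4, -0.181). Then cos ∠MCD = CM·CD / (|CM||CD|), giving 67.2°.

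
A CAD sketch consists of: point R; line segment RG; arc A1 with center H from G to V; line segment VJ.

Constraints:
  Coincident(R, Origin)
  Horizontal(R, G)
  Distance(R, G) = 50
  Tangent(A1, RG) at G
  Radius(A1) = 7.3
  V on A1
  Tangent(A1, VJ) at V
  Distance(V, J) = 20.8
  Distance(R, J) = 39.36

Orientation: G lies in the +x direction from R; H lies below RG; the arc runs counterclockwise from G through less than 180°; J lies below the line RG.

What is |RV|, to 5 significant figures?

43.883

R is at the origin; RG is horizontal with |RG| = 50.0 and G on the +x side, so G = (50.000, 0.0000). The tangent condition forces HG to be normal to RG, so H = G + (0, -7.3) = (50.000, -7.3000). Since HV ⟂ VJ (tangency), |HJ| = √(7.3² + 20.8²) = 22.044 regardless of where V sits on A1. So J lies on both circle(R, 39.36) and circle(H, 22.044); the below-RG intersection is J = (33.043, -21.386). V is the foot of the tangent from J: V = (43.739, -3.5462).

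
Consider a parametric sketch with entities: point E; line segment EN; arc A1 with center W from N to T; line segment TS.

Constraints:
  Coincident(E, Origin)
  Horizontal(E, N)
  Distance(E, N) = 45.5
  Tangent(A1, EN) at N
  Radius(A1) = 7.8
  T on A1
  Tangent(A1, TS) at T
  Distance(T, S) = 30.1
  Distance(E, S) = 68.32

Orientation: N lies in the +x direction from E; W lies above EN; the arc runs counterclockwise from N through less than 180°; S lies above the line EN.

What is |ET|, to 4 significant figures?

53.61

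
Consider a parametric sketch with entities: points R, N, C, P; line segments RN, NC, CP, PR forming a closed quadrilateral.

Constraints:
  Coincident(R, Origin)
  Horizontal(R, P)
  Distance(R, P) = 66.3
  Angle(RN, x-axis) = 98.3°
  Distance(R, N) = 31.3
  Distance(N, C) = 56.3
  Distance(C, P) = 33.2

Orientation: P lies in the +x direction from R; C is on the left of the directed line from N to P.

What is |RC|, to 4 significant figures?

59.76

R is at the origin; RP is horizontal with |RP| = 66.3 and P in +x, so P = (66.3, 0). RN runs at 98.3° with |RN| = 31.3, so N = (-4.518, 30.97). C is determined by |NC| = 56.3 and |CP| = 33.2 together: it lies at the intersection of circle(N, 56.3) and circle(P, 33.2). With |NP| = 77.29, the foot of the radical line on NP is 52.02 from N and the perpendicular offset is √(56.3² − 52.02²) = 21.53. Taking the left-of-NP solution: C = (51.77, 29.85).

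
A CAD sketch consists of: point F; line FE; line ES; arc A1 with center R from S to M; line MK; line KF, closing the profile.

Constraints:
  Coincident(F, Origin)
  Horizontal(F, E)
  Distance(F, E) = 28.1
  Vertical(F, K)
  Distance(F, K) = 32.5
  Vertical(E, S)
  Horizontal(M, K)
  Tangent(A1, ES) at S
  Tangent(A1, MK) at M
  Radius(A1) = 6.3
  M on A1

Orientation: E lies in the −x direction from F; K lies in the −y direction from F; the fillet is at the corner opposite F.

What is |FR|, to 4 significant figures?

34.08

FK is vertical with |FK| = 32.5 and K on the −y side, so K = (0.000, -32.50). The virtual corner opposite F is at (-28.10, -32.50). Tangency of A1 to ES means the radius RS is perpendicular to ES and A1 meets MK tangentially, so RM is at right angles to MK, with radius 6.3, so the center R sits 6.3 in from both sides at R = (-21.80, -26.20). Then |FR| = |R − F| = 34.08.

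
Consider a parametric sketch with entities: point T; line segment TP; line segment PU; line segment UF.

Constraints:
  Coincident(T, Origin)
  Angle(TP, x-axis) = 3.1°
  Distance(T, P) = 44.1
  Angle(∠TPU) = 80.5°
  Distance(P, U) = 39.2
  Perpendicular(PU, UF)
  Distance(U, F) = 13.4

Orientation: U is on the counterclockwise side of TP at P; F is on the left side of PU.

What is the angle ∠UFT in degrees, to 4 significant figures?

133.3°

∠TPU = 80.5°, so PU runs at 3.1° + (180° − 80.5°) = 102.6° from the x-axis; with |PU| = 39.2, U = P + 39.2·(cos 102.6°, sin 102.6°) = (35.48, 40.64). The perpendicularity gives UF at right angles to PU; with |UF| = 13.4 on the left of PU, F = U + 13.4·(-0.9759, -0.2181) = (22.41, 37.72). Then cos ∠UFT = FU·FT / (|FU||FT|), giving 133.3°.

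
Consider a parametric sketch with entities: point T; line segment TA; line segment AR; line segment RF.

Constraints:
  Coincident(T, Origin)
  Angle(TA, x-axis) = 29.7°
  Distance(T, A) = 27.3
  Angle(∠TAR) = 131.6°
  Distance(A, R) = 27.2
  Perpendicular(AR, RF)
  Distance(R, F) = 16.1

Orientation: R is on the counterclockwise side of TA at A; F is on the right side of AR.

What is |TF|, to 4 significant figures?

58.20

T is at the origin; TA runs at 29.7° with length 27.3, so A = 27.3·(cos 29.7°, sin 29.7°) = (23.71, 13.53). ∠TAR = 131.6°, so AR runs at 29.7° + (180° − 131.6°) = 78.10° from the x-axis; with |AR| = 27.2, R = A + 27.2·(cos 78.10°, sin 78.10°) = (29.32, 40.14). The perpendicularity gives RF at right angles to AR; with |RF| = 16.1 on the right of AR, F = R + 16.1·(0.9785, -0.2062) = (45.08, 36.82). Then |TF| = |F − T| = 58.20.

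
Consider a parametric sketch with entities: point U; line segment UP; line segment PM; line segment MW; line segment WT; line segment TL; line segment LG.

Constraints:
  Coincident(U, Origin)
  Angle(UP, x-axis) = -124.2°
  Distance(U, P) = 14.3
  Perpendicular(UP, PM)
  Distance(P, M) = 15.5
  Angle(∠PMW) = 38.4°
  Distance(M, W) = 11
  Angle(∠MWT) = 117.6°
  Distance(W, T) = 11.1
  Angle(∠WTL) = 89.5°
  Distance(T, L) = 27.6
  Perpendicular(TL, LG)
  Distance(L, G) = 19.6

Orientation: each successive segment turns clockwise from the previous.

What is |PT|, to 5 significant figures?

4.0008

U is at the origin; UP runs at -124.2° with length 14.3, so P = (-8.0378, -11.827). The perpendicularity gives PM at right angles to UP, so PM runs at 145.80°; with |PM| = 15.5, M = (-20.858, -3.1150). ∠PMW = 38.4° gives MW at 4.2000° from the x-axis; with |MW| = 11.0, W = (-9.8871, -2.3093). ∠MWT = 117.6° gives WT at -58.200° from the x-axis; with |WT| = 11.1, T = (-4.0379, -11.743). Then |PT| = |T − P| = 4.0008.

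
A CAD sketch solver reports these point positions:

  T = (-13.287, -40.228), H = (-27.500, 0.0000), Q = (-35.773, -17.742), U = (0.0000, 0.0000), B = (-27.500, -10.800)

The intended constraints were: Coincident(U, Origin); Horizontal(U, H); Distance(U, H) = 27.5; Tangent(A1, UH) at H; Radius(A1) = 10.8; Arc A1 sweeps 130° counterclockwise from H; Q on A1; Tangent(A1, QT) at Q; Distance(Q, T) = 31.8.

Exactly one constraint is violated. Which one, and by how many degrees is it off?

Tangent(A1, QT) at Q — off by 5.00°.

U = (0.00, 0.00) ✓; U.y = 0.00, H.y = 0.00 ✓; |UH| = 27.50 ✓; ∠(BH, HU) = 90.00° ✓; |BH| = 10.80 ✓; bearing(B→Q) − bearing(B→H) = 130.0° ✓; |BQ| = 10.80 ✓; ∠(BQ, QT) = 85.00° ✗; |QT| = 31.80 ✓.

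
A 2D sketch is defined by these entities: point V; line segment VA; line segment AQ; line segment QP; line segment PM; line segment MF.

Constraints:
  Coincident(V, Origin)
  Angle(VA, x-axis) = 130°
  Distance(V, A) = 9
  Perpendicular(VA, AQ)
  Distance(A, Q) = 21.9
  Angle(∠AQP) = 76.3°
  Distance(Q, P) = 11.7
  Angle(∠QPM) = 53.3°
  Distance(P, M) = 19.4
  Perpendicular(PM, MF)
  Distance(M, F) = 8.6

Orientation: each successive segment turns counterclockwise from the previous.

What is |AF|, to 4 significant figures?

16.17

V is at the origin; VA runs at 130.0° with length 9.0, so A = (-5.785, 6.894). VA ⟂ AQ, so AQ runs at -140.0°; with |AQ| = 21.9, Q = (-22.56, -7.183). ∠AQP = 76.3° gives QP at -36.30° from the x-axis; with |QP| = 11.7, P = (-13.13, -14.11). ∠QPM = 53.3° gives PM at 90.40° from the x-axis; with |PM| = 19.4, M = (-13.27, 5.290). PM is perpendicular to MF, so MF runs at -179.6°; with |MF| = 8.6, F = (-21.87, 5.230). Then |AF| = |F − A| = 16.17.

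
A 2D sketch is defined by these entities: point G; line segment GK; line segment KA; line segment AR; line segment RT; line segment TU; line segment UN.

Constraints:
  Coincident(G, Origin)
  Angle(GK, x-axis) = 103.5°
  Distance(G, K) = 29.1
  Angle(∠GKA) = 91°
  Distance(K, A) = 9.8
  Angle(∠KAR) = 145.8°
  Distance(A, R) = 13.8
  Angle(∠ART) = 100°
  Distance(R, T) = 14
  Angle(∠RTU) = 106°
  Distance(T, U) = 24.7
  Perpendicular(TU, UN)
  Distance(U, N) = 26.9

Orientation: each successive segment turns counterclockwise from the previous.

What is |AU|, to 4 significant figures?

25.33

G is at the origin; GK runs at 103.5° with length 29.1, so K = (-6.793, 28.30). ∠GKA = 91.0° gives KA at -167.5° from the x-axis; with |KA| = 9.8, A = (-16.36, 26.17). ∠KAR = 145.8° gives AR at -133.3° from the x-axis; with |AR| = 13.8, R = (-25.83, 16.13). ∠ART = 100.0° gives RT at -53.30° from the x-axis; with |RT| = 14.0, T = (-17.46, 4.907). ∠RTU = 106.0° gives TU at 20.70° from the x-axis; with |TU| = 24.7, U = (5.647, 13.64). Then |AU| = |U − A| = 25.33.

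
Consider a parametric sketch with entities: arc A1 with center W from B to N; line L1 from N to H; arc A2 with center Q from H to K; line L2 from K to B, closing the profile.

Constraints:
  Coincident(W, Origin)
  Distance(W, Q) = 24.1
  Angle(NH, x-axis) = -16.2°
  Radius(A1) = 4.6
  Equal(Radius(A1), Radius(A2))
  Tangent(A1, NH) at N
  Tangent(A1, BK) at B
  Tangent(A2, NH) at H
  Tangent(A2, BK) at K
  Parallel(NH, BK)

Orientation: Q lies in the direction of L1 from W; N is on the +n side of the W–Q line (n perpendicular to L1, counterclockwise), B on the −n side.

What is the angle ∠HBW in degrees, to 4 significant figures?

69.11°

The slot axis is L1's direction at -16.2°, so u = (cos -16.2°, sin -16.2°) = (0.9603, -0.2790) and n = (−sin -16.2°, cos -16.2°) = (0.2790, 0.9603). W is at the origin and Q lies 24.1 along u from W, so Q = 24.1·u = (23.14, -6.724). Tangency of A1 to both parallel lines with radius 4.6 puts N and B at W ± 4.6·n: N = (1.283, 4.417), B = (-1.283, -4.417). Equal radii place H and K the same way about Q: H = Q + 4.6·n = (24.43, -2.306), K = Q − 4.6·n = (21.86, -11.14). Then cos ∠HBW = BH·BW / (|BH||BW|), giving 69.11°.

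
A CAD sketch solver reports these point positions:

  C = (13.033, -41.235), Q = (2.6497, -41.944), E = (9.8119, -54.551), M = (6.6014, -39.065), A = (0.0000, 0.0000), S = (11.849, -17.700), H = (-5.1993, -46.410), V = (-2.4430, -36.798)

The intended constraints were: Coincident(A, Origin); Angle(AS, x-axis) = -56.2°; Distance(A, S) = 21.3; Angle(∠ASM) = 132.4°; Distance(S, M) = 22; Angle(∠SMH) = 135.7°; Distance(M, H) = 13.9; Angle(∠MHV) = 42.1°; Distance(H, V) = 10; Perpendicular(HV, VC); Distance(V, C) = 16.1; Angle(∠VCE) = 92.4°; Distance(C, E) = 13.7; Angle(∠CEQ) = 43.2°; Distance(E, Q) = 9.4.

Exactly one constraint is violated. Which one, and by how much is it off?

Distance(E, Q) = 9.4 — off by 5.10.

A = (0.00, 0.00) ✓; AS at -56.20° ✓; |AS| = 21.30 ✓; ∠ASM = 132.4° ✓; |SM| = 22.00 ✓; ∠SMH = 135.7° ✓; |MH| = 13.90 ✓; ∠MHV = 42.10° ✓; |HV| = 9.999 ✓; ∠(HV, VC) = 90.00° ✓; |VC| = 16.10 ✓; ∠VCE = 92.40° ✓; |CE| = 13.70 ✓; ∠CEQ = 43.20° ✓; |EQ| = 14.50 ✗.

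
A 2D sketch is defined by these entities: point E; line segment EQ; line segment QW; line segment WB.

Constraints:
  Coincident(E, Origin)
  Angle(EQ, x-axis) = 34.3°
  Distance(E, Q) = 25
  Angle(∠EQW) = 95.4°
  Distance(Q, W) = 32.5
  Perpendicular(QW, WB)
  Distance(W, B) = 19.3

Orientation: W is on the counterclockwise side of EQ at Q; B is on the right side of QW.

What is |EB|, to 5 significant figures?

56.280

E is at the origin; EQ runs at 34.3° with length 25.0, so Q = 25.0·(cos 34.3°, sin 34.3°) = (20.652, 14.088). ∠EQW = 95.4°, so QW runs at 34.3° + (180° − 95.4°) = 118.90° from the x-axis; with |QW| = 32.5, W = Q + 32.5·(cos 118.90°, sin 118.90°) = (4.9458, 42.541). QW is perpendicular to WB; with |WB| = 19.3 on the right of QW, B = W + 19.3·(0.87546, 0.48328) = (21.842, 51.868). Then |EB| = |B − E| = 56.280.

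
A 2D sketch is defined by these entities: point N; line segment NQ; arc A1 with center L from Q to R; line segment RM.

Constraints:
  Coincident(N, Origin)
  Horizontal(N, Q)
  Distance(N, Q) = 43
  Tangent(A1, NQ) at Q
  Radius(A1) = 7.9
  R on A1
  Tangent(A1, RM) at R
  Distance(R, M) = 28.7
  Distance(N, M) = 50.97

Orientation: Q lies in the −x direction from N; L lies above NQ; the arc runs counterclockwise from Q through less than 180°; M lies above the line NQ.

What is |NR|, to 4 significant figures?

36.00

N is at the origin; NQ is horizontal with |NQ| = 43.0 and Q on the −x side, so Q = (-43.00, 0.000). The tangent condition forces LQ to be normal to NQ, so L = Q + (0, 7.9) = (-43.00, 7.900). Since LR ⟂ RM (tangency), |LM| = √(7.9² + 28.7²) = 29.77 regardless of where R sits on A1. So M lies on both circle(N, 50.97) and circle(L, 29.77); the above-NQ intersection is M = (-35.39, 36.68). R is the foot of the tangent from M: R = (-35.10, 7.980).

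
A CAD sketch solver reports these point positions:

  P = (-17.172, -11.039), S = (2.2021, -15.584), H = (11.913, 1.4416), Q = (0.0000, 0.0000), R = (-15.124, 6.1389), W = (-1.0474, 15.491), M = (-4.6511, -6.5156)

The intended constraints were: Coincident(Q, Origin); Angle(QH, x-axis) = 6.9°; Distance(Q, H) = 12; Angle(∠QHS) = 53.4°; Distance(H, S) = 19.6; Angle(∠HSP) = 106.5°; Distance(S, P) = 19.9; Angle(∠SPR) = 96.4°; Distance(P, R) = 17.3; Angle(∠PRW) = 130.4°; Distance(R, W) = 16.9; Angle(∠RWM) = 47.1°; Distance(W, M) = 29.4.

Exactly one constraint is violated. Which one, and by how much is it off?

Distance(W, M) = 29.4 — off by 7.10.

Q = (0.00, 0.00) ✓; QH at 6.900° ✓; |QH| = 12.00 ✓; ∠QHS = 53.40° ✓; |HS| = 19.60 ✓; ∠HSP = 106.5° ✓; |SP| = 19.90 ✓; ∠SPR = 96.40° ✓; |PR| = 17.30 ✓; ∠PRW = 130.4° ✓; |RW| = 16.90 ✓; ∠RWM = 47.10° ✓; |WM| = 22.30 ✗.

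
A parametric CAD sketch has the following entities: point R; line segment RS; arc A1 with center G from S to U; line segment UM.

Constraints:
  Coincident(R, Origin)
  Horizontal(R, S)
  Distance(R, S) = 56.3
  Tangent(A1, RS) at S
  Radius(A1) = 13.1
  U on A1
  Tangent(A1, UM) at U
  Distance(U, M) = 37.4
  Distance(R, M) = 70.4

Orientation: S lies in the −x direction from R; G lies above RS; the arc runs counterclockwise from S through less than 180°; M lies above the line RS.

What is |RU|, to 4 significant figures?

45.70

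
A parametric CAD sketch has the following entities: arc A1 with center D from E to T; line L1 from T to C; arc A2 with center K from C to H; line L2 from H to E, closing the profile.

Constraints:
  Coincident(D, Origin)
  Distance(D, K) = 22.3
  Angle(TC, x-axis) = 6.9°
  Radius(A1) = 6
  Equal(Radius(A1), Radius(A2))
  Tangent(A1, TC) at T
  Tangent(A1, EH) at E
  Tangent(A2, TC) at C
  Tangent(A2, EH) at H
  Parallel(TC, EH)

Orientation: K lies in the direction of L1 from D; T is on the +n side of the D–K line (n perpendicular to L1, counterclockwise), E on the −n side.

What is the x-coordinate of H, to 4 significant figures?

22.86

Tangency of A1 to both parallel lines with radius 6.0 puts T and E at D ± 6.0·n: T = (-0.7208, 5.957), E = (0.7208, -5.957). Equal radii place C and H the same way about K: C = K + 6.0·n = (21.42, 8.636), H = K − 6.0·n = (22.86, -3.277). So H.x = 22.86.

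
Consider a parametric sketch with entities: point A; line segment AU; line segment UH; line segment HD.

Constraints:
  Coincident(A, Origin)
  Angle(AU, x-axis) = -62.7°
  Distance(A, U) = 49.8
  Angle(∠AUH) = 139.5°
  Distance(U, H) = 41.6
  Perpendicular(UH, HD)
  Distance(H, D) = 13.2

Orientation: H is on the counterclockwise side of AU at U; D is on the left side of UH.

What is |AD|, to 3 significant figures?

81.7

∠AUH = 139.5°, so UH runs at -62.7° + (180° − 139.5°) = -22.2° from the x-axis; with |UH| = 41.6, H = U + 41.6·(cos -22.2°, sin -22.2°) = (61.4, -60.0). The perpendicularity gives HD at right angles to UH; with |HD| = 13.2 on the left of UH, D = H + 13.2·(0.378, 0.926) = (66.3, -47.7). Then |AD| = |D − A| = 81.7.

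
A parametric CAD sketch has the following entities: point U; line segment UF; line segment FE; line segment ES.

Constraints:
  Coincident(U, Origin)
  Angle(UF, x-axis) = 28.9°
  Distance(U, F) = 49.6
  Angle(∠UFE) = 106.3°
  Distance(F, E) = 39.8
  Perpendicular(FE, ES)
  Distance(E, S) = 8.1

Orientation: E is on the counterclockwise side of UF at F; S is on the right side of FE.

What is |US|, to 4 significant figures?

77.39

∠UFE = 106.3°, so FE runs at 28.9° + (180° − 106.3°) = 102.6° from the x-axis; with |FE| = 39.8, E = F + 39.8·(cos 102.6°, sin 102.6°) = (34.74, 62.81). FE ⟂ ES; with |ES| = 8.1 on the right of FE, S = E + 8.1·(0.9759, 0.2181) = (42.65, 64.58). Then |US| = |S − U| = 77.39.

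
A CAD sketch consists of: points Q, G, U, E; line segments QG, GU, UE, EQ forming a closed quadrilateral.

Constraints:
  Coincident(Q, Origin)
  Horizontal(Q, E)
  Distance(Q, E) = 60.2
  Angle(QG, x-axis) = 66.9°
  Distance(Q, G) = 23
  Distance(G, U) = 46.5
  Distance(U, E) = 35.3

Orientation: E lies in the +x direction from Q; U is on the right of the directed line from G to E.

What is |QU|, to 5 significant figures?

36.793

Q is at the origin; Q and E share the same y with |QE| = 60.2 and E in +x, so E = (60.2, 0). QG runs at 66.9° with |QG| = 23.0, so G = (9.0238, 21.156). U is determined by |GU| = 46.5 and |UE| = 35.3 together: it lies at the intersection of circle(G, 46.5) and circle(E, 35.3). With |GE| = 55.377, the foot of the radical line on GE is 35.960 from G and the perpendicular offset is √(46.5² − 35.960²) = 29.480. Taking the right-of-GE solution: U = (30.994, -19.827).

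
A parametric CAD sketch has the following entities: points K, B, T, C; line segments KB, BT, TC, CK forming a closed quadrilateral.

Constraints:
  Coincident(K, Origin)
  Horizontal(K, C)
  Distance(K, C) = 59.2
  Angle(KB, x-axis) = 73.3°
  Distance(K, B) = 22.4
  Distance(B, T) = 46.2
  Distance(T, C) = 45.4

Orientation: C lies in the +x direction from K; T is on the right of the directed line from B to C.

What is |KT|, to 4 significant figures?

30.22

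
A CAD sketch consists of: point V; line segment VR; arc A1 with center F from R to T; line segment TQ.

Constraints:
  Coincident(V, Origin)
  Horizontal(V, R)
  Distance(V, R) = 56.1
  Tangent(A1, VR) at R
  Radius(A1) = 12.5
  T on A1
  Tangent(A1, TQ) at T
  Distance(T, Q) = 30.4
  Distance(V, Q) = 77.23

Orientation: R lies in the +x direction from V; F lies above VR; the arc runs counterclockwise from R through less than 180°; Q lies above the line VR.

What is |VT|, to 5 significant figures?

69.967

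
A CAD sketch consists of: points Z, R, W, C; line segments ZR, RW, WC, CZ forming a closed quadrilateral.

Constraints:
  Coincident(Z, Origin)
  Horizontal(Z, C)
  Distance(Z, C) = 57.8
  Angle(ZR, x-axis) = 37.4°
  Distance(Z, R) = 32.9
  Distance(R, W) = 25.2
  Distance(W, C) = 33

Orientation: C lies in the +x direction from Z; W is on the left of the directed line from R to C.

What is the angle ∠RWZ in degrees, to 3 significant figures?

5.56°

Checks: |RW| = 25.20 ✓; |WC| = 33.00 ✓.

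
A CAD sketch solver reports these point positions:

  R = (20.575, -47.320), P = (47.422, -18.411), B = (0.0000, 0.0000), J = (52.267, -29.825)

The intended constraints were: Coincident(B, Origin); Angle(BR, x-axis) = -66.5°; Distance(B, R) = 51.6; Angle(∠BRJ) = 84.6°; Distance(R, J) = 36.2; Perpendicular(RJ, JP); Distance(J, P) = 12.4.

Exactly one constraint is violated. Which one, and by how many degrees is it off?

Perpendicular(RJ, JP) — off by 5.90°.

B = (0.00, 0.00) ✓; BR at -66.50° ✓; |BR| = 51.60 ✓; ∠BRJ = 84.60° ✓; |RJ| = 36.20 ✓; ∠(RJ, JP) = 84.10° ✗; |JP| = 12.40 ✓.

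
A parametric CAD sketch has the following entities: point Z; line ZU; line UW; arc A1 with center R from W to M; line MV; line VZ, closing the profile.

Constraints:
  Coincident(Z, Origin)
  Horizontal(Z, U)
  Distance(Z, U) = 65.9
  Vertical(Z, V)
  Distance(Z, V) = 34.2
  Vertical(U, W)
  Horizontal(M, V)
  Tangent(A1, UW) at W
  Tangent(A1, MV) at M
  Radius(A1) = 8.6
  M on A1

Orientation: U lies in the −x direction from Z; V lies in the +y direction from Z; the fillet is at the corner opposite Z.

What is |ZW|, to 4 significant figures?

70.70

The virtual corner opposite Z is at (-65.90, 34.20). Since A1 is tangent to UW there, RW ⟂ UW and A1 meets MV tangentially, so RM is at right angles to MV, with radius 8.6, so the center R sits 8.6 in from both sides at R = (-57.30, 25.60). That places the tangent points at W = (-65.90, 25.60) on UW and M = (-57.30, 34.20) on MV. Then |ZW| = |W − Z| = 70.70.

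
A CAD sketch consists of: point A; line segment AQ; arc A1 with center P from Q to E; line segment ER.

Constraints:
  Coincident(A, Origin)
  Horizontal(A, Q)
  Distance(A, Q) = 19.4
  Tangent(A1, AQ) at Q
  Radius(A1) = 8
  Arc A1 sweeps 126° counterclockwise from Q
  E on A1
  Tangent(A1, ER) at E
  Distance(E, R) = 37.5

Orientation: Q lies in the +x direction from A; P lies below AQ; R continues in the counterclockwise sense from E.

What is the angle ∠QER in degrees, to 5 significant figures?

117.00°

A is at the origin; AQ is horizontal with |AQ| = 19.4 and Q on the +x side, so Q = (19.400, 0.0000). Since A1 is tangent to AQ there, PQ ⟂ AQ, so P = Q + (0, -8) = (19.400, -8.0000). On A1, Q sits at bearing 90° from P; a 126° counterclockwise sweep puts E at bearing 216°, so E = P + 8.0·(cos 216°, sin 216°) = (12.928, -12.702). A1 meets ER tangentially, so PE is at right angles to ER, so ER runs along (−sin 216°, cos 216°); with |ER| = 37.5, R = (34.970, -43.040). Then cos ∠QER = EQ·ER / (|EQ||ER|), giving 117.00°.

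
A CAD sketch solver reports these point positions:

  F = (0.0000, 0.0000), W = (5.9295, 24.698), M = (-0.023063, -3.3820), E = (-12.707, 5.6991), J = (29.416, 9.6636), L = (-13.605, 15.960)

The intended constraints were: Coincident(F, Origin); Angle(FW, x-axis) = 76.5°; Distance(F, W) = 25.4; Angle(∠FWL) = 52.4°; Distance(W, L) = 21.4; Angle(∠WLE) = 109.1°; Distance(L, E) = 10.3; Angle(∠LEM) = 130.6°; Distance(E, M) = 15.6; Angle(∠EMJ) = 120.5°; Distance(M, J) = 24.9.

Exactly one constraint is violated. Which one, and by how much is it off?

Distance(M, J) = 24.9 — off by 7.30.

F = (0.00, 0.00) ✓; FW at 76.50° ✓; |FW| = 25.40 ✓; ∠FWL = 52.40° ✓; |WL| = 21.40 ✓; ∠WLE = 109.1° ✓; |LE| = 10.30 ✓; ∠LEM = 130.6° ✓; |EM| = 15.60 ✓; ∠EMJ = 120.5° ✓; |MJ| = 32.20 ✗.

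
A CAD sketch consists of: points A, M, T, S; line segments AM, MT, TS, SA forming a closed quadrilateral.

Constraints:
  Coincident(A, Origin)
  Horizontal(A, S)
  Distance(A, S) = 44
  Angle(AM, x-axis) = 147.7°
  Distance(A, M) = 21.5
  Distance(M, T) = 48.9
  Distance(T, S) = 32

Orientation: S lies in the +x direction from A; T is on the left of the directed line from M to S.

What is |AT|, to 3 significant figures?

39.4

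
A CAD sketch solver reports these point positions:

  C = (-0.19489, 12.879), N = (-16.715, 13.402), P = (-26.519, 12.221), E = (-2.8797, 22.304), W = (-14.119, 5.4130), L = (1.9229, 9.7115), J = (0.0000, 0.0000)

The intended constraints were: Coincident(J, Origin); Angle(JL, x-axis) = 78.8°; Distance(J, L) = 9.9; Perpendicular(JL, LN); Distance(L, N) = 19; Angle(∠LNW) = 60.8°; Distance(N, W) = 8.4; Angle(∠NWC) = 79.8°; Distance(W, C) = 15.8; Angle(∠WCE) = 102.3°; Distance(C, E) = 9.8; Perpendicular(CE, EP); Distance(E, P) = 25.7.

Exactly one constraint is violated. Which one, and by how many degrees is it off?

Perpendicular(CE, EP) — off by 7.20°.

J = (0.00, 0.00) ✓; JL at 78.80° ✓; |JL| = 9.900 ✓; ∠(JL, LN) = 90.00° ✓; |LN| = 19.00 ✓; ∠LNW = 60.80° ✓; |NW| = 8.400 ✓; ∠NWC = 79.80° ✓; |WC| = 15.80 ✓; ∠WCE = 102.3° ✓; |CE| = 9.800 ✓; ∠(CE, EP) = 97.20° ✗; |EP| = 25.70 ✓.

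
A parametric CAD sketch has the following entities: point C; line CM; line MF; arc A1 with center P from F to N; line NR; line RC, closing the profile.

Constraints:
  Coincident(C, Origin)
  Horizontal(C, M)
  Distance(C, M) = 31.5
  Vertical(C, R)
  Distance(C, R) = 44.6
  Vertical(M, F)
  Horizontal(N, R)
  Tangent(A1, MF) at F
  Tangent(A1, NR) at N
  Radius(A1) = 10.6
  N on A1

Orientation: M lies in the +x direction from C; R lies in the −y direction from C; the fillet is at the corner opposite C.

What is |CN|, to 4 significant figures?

49.25

The virtual corner opposite C is at (31.50, -44.60). The tangent condition forces PF to be normal to MF and since A1 is tangent to NR there, PN ⟂ NR, with radius 10.6, so the center P sits 10.6 in from both sides at P = (20.90, -34.00). That places the tangent points at F = (31.50, -34.00) on MF and N = (20.90, -44.60) on NR. Then |CN| = |N − C| = 49.25.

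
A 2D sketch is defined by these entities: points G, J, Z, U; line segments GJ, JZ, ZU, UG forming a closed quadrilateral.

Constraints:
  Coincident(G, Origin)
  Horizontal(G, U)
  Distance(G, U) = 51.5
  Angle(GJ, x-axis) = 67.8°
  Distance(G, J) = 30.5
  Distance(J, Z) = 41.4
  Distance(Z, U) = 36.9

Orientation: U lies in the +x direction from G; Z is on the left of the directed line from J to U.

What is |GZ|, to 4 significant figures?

63.77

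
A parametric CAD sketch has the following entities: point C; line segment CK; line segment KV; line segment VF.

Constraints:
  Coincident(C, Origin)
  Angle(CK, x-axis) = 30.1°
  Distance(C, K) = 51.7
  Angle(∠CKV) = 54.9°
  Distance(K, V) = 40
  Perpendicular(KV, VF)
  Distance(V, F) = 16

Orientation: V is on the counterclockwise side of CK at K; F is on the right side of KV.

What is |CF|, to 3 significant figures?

59.2

C is at the origin; CK runs at 30.1° with length 51.7, so K = 51.7·(cos 30.1°, sin 30.1°) = (44.7, 25.9). ∠CKV = 54.9°, so KV runs at 30.1° + (180° − 54.9°) = 155° from the x-axis; with |KV| = 40.0, V = K + 40.0·(cos 155°, sin 155°) = (8.42, 42.7). KV is perpendicular to VF; with |VF| = 16.0 on the right of KV, F = V + 16.0·(0.419, 0.908) = (15.1, 57.2). Then |CF| = |F − C| = 59.2.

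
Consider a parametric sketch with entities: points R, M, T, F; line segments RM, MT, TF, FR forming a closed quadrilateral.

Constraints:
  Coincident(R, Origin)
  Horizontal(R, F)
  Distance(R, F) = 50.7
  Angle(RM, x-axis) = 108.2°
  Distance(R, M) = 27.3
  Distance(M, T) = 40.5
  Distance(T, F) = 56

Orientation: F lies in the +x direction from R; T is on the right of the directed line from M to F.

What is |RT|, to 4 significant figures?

14.66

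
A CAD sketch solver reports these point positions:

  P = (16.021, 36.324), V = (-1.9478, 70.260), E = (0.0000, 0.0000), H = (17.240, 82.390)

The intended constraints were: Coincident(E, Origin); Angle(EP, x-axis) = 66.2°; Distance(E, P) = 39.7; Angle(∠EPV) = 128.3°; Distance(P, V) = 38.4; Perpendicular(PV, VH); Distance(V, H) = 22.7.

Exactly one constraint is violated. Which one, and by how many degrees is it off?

Perpendicular(PV, VH) — off by 4.40°.

E = (0.00, 0.00) ✓; EP at 66.20° ✓; |EP| = 39.70 ✓; ∠EPV = 128.3° ✓; |PV| = 38.40 ✓; ∠(PV, VH) = 85.60° ✗; |VH| = 22.70 ✓.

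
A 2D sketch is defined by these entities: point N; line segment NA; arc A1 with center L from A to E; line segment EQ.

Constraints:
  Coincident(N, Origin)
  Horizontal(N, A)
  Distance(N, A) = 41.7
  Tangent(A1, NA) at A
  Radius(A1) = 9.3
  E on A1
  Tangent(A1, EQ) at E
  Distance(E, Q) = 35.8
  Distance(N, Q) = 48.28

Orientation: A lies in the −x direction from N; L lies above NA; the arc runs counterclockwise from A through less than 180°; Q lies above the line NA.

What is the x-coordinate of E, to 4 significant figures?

-32.67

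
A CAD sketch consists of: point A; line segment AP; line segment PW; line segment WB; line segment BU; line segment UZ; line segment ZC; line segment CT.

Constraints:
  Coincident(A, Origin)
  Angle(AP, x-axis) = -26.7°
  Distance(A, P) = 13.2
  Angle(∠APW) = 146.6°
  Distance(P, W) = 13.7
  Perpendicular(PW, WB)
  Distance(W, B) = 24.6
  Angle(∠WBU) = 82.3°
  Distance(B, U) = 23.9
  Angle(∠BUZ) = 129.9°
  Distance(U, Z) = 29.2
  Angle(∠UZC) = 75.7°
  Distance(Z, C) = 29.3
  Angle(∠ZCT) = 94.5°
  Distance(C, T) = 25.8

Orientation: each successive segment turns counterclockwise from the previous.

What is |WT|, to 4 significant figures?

11.64

A is at the origin; AP runs at -26.7° with length 13.2, so P = (11.79, -5.931). ∠APW = 146.6° gives PW at 6.700° from the x-axis; with |PW| = 13.7, W = (25.40, -4.333). The perpendicularity gives WB at right angles to PW, so WB runs at 96.70°; with |WB| = 24.6, B = (22.53, 20.10). ∠WBU = 82.3° gives BU at -165.6° from the x-axis; with |BU| = 23.9, U = (-0.6203, 14.16). ∠BUZ = 129.9° gives UZ at -115.5° from the x-axis; with |UZ| = 29.2, Z = (-13.19, -12.20). ∠UZC = 75.7° gives ZC at -11.20° from the x-axis; with |ZC| = 29.3, C = (15.55, -17.89). ∠ZCT = 94.5° gives CT at 74.30° from the x-axis; with |CT| = 25.8, T = (22.53, 6.947). Then |WT| = |T − W| = 11.64.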